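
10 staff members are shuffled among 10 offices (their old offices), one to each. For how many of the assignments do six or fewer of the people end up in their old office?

# with exactly i fixed is C(10,i)·!(10-i); sum over i=0..6:
  i=0: C(10,0)·!10 = 1·1334961 = 1334961
  i=1: C(10,1)·!9 = 10·133496 = 1334960
  i=2: C(10,2)·!8 = 45·14833 = 667485
  i=3: C(10,3)·!7 = 120·1854 = 222480
  i=4: C(10,4)·!6 = 210·265 = 55650
  i=5: C(10,5)·!5 = 252·44 = 11088
  i=6: C(10,6)·!4 = 210·9 = 1890
Total = 3628514.

3628514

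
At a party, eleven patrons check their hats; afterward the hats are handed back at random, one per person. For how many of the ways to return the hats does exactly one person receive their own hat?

14684571

Choose which one of the 11 is fixed: C(11,1) = 11.
The remaining 10 must be deranged: !10 = 1334961.
Total: 11 × 1334961 = 14684571.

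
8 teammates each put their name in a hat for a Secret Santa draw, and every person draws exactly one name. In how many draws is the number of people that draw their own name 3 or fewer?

39549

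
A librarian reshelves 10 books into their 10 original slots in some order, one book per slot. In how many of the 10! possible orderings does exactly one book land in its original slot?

1334960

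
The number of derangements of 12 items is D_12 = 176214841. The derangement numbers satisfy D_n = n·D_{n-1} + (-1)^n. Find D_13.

2290792932

D_13 = 13·176214841 - 1 = 2290792932.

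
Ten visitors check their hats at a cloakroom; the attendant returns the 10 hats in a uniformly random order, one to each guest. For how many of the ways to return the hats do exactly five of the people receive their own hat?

11088

Pick the 5 fixed positions: C(10,5) = 252 ways.
The other 5 form a derangement: !5 = 44.
Total: 252 × 44 = 11088.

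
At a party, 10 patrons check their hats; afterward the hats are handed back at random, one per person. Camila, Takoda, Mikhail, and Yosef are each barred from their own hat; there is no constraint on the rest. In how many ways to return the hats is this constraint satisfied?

Let A_j be the event that the j-th constrained one is fixed. By inclusion-exclusion over the 4 events:
Σ_{j=0}^{4} (-1)^j C(4,j)(10-j)!
= C(4,0)·10! - C(4,1)·9! + C(4,2)·8! - C(4,3)·7! + C(4,4)·6!
= 3628800 - 1451520 + 241920 - 20160 + 720
= 2399760

2399760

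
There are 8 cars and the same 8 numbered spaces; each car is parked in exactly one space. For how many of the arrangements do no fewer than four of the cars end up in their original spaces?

# with exactly i fixed is C(8,i)·!(8-i); sum over i=4..8:
  i=4: C(8,4)·!4 = 70·9 = 630
  i=5: C(8,5)·!3 = 56·2 = 112
  i=6: C(8,6)·!2 = 28·1 = 28
  i=7: C(8,7)·!1 = 8·0 = 0
  i=8: C(8,8)·!0 = 1·1 = 1
Total = 771.

771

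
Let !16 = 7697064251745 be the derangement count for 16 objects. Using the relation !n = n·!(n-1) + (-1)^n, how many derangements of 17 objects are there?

!17 = 17·7697064251745 - 1 = 130850092279664.

130850092279664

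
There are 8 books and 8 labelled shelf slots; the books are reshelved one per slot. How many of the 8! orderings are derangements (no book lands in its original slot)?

14833

!8 = 8! · Σ_{k=0}^{8} (-1)^k/k!
= 8! - 8!/1! + 8!/2! - 8!/3! + 8!/4! - 8!/5! + 8!/6! - 8!/7! + 8!/8!
= 40320 - 40320 + 20160 - 6720 + 1680 - 336 + 56 - 8 + 1
= 14833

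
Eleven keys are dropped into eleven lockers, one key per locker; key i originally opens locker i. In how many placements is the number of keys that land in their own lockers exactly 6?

20328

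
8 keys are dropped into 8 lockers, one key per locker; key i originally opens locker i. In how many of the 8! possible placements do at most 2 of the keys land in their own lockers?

37085

Sum C(8,i)·!(8-i) for i = 0..2:
  i=0: C(8,0)·!8 = 1·14833 = 14833
  i=1: C(8,1)·!7 = 8·1854 = 14832
  i=2: C(8,2)·!6 = 28·265 = 7420
Total = 37085.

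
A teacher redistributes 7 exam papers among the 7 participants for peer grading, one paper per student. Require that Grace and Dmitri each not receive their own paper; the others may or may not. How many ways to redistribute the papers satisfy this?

3720

Inclusion-exclusion on the 2 forbidden self-matches:
Σ_{j=0}^{2} (-1)^j C(2,j)(7-j)!
= C(2,0)·7! - C(2,1)·6! + C(2,2)·5!
= 5040 - 1440 + 120
= 3720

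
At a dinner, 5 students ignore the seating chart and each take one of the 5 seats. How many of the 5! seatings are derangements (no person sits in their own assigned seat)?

44

By inclusion-exclusion, !5 = Σ (-1)^k · 5!/k! for k=0..5
= 5! - 5!/1! + 5!/2! - 5!/3! + 5!/4! - 5!/5!
= 120 - 120 + 60 - 20 + 5 - 1
= 44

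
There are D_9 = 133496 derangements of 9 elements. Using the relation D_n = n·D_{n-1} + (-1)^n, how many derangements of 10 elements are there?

1334961

D_10 = 10·133496 + 1 = 1334961.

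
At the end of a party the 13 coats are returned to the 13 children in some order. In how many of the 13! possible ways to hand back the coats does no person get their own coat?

2290792932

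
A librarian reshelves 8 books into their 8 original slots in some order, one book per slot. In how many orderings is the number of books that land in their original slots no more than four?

# with exactly i fixed is C(8,i)·!(8-i); sum over i=0..4:
  i=0: C(8,0)·!8 = 1·14833 = 14833
  i=1: C(8,1)·!7 = 8·1854 = 14832
  i=2: C(8,2)·!6 = 28·265 = 7420
  i=3: C(8,3)·!5 = 56·44 = 2464
  i=4: C(8,4)·!4 = 70·9 = 630
Total = 40179.

40179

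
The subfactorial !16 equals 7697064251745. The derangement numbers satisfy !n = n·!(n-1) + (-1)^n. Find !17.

130850092279664

!17 = 17·7697064251745 - 1 = 130850092279664.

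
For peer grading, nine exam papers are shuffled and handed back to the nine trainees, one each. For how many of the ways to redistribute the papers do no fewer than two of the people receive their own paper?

95887

# with exactly i fixed is C(9,i)·!(9-i); sum over i=2..9:
  i=2: C(9,2)·!7 = 36·1854 = 66744
  i=3: C(9,3)·!6 = 84·265 = 22260
  i=4: C(9,4)·!5 = 126·44 = 5544
  i=5: C(9,5)·!4 = 126·9 = 1134
  i=6: C(9,6)·!3 = 84·2 = 168
  i=7: C(9,7)·!2 = 36·1 = 36
  i=8: C(9,8)·!1 = 9·0 = 0
  i=9: C(9,9)·!0 = 1·1 = 1
Total = 95887.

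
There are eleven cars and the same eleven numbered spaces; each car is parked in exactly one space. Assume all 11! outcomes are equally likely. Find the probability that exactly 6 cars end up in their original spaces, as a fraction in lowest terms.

Favorable outcomes: C(11,6)·!5 = 462·44 = 20328.
Total outcomes: 11! = 39916800.
Probability = 20328/39916800 = 11/21600.

11/21600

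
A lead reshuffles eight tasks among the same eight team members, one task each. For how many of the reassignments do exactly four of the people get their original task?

630

Choose which 4 of the 8 are fixed: C(8,4) = 70.
The remaining 4 must be deranged: !4 = 9.
Total: 70 × 9 = 630.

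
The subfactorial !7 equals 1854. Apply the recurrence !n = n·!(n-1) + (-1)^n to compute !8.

!8 = 8·1854 + 1 = 14833.

14833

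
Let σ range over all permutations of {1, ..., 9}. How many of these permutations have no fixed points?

The subfactorial !9 = [9!/e] (nearest integer).
9! = 362880, and 362880/e ≈ 133496.09, so !9 = 133496.

133496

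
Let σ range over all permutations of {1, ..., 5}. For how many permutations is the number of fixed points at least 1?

76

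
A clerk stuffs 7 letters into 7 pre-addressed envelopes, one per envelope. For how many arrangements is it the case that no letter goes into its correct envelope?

!7 is the nearest integer to 7!/e.
7! = 5040, and 5040/e ≈ 1854.11, so !7 = 1854.

1854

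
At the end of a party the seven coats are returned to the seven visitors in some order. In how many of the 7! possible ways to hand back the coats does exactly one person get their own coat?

1855

Choose which one of the 7 is fixed: C(7,1) = 7.
The other 6 form a derangement: !6 = 265.
Total: 7 × 265 = 1855.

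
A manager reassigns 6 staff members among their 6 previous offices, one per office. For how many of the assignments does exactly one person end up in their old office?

264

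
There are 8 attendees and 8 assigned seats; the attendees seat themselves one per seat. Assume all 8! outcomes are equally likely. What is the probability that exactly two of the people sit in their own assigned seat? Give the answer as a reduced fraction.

Favorable outcomes: C(8,2)·!6 = 28·265 = 7420.
Total outcomes: 8! = 40320.
Probability = 7420/40320 = 53/288.

53/288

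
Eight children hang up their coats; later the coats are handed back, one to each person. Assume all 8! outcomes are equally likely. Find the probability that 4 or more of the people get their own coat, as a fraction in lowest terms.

257/13440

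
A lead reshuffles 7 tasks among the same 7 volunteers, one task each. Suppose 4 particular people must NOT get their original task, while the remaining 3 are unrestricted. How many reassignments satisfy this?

2790

Inclusion-exclusion on the 4 forbidden self-matches:
Σ_{j=0}^{4} (-1)^j C(4,j)(7-j)!
= C(4,0)·7! - C(4,1)·6! + C(4,2)·5! - C(4,3)·4! + C(4,4)·3!
= 5040 - 2880 + 720 - 96 + 6
= 2790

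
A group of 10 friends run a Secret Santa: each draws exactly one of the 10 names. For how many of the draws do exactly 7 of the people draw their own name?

240

Pick the 7 fixed positions: C(10,7) = 120 ways.
The other 3 form a derangement: !3 = 2.
Total: 120 × 2 = 240.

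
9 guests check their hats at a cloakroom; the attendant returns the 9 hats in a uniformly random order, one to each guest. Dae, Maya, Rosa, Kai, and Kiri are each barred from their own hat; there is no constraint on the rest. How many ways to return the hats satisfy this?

205056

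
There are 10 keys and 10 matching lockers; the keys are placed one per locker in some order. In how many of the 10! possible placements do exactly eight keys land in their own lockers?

45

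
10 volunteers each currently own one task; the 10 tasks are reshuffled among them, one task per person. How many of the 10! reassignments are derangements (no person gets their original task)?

1334961

!10 is the nearest integer to 10!/e.
10! = 3628800, and 3628800/e ≈ 1334960.92, so !10 = 1334961.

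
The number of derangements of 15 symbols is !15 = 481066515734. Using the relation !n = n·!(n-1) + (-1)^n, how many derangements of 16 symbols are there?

!16 = 16·481066515734 + 1 = 7697064251745.

7697064251745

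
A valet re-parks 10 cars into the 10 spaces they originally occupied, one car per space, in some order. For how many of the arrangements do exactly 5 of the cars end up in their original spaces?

Choose which 5 of the 10 are fixed: C(10,5) = 252.
The remaining 5 must be deranged: !5 = 44.
Total: 252 × 44 = 11088.

11088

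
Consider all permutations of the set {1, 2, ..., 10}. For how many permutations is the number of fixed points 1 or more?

Sum C(10,i)·!(10-i) for i = 1..10:
  i=1: C(10,1)·!9 = 10·133496 = 1334960
  i=2: C(10,2)·!8 = 45·14833 = 667485
  i=3: C(10,3)·!7 = 120·1854 = 222480
  i=4: C(10,4)·!6 = 210·265 = 55650
  i=5: C(10,5)·!5 = 252·44 = 11088
  i=6: C(10,6)·!4 = 210·9 = 1890
  i=7: C(10,7)·!3 = 120·2 = 240
  i=8: C(10,8)·!2 = 45·1 = 45
  i=9: C(10,9)·!1 = 10·0 = 0
  i=10: C(10,10)·!0 = 1·1 = 1
Total = 2293839.

2293839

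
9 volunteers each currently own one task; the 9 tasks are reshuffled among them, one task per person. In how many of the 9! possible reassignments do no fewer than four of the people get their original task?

6883

# with exactly i fixed is C(9,i)·!(9-i); sum over i=4..9:
  i=4: C(9,4)·!5 = 126·44 = 5544
  i=5: C(9,5)·!4 = 126·9 = 1134
  i=6: C(9,6)·!3 = 84·2 = 168
  i=7: C(9,7)·!2 = 36·1 = 36
  i=8: C(9,8)·!1 = 9·0 = 0
  i=9: C(9,9)·!0 = 1·1 = 1
Total = 6883.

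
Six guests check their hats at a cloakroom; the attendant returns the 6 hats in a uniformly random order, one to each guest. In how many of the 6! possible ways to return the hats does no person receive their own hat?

Use !n = n·!(n-1) + (-1)^n.
!6 = 6·44 + 1 = 265

265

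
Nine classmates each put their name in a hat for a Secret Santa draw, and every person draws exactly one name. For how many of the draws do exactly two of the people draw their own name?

Choose which 2 of the 9 are fixed: C(9,2) = 36.
The remaining 7 must be deranged: !7 = 1854.
Total: 36 × 1854 = 66744.

66744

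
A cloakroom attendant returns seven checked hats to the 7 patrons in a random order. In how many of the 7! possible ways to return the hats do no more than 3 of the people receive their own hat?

# with exactly i fixed is C(7,i)·!(7-i); sum over i=0..3:
  i=0: C(7,0)·!7 = 1·1854 = 1854
  i=1: C(7,1)·!6 = 7·265 = 1855
  i=2: C(7,2)·!5 = 21·44 = 924
  i=3: C(7,3)·!4 = 35·9 = 315
Total = 4948.

4948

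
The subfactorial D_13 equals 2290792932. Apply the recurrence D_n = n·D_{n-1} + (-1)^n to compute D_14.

32071101049

D_14 = 14·2290792932 + 1 = 32071101049.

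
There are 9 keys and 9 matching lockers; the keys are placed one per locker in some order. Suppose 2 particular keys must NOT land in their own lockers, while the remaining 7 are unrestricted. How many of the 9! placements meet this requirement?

Let A_j be the event that the j-th constrained one is fixed. By inclusion-exclusion over the 2 events:
Σ_{j=0}^{2} (-1)^j C(2,j)(9-j)!
= C(2,0)·9! - C(2,1)·8! + C(2,2)·7!
= 362880 - 80640 + 5040
= 287280

287280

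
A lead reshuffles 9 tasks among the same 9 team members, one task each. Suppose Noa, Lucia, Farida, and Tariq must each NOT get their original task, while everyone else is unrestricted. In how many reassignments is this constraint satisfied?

229080

Inclusion-exclusion on the 4 forbidden self-matches:
Σ_{j=0}^{4} (-1)^j C(4,j)(9-j)!
= C(4,0)·9! - C(4,1)·8! + C(4,2)·7! - C(4,3)·6! + C(4,4)·5!
= 362880 - 161280 + 30240 - 2880 + 120
= 229080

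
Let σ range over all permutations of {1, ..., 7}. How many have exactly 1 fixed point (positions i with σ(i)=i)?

1855

Pick the single fixed position: C(7,1) = 7 ways.
The other 6 form a derangement: !6 = 265.
Total: 7 × 265 = 1855.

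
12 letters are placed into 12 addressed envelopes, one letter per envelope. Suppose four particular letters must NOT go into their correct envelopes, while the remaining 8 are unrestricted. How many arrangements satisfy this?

Inclusion-exclusion on the 4 forbidden self-matches:
Σ_{j=0}^{4} (-1)^j C(4,j)(12-j)!
= C(4,0)·12! - C(4,1)·11! + C(4,2)·10! - C(4,3)·9! + C(4,4)·8!
= 479001600 - 159667200 + 21772800 - 1451520 + 40320
= 339696000

339696000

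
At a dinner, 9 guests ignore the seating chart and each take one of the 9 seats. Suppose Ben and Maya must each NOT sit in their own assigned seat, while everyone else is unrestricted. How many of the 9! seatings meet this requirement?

Inclusion-exclusion on the 2 forbidden self-matches:
Σ_{j=0}^{2} (-1)^j C(2,j)(9-j)!
= C(2,0)·9! - C(2,1)·8! + C(2,2)·7!
= 362880 - 80640 + 5040
= 287280

287280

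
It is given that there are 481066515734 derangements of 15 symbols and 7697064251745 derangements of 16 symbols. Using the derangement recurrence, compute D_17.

130850092279664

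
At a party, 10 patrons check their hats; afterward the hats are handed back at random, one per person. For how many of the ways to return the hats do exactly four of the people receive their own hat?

55650

Pick the 4 fixed positions: C(10,4) = 210 ways.
The other 6 form a derangement: !6 = 265.
Total: 210 × 265 = 55650.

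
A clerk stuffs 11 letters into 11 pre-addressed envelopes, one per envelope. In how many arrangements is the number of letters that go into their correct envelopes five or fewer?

39893116

Sum C(11,i)·!(11-i) for i = 0..5:
  i=0: C(11,0)·!11 = 1·14684570 = 14684570
  i=1: C(11,1)·!10 = 11·1334961 = 14684571
  i=2: C(11,2)·!9 = 55·133496 = 7342280
  i=3: C(11,3)·!8 = 165·14833 = 2447445
  i=4: C(11,4)·!7 = 330·1854 = 611820
  i=5: C(11,5)·!6 = 462·265 = 122430
Total = 39893116.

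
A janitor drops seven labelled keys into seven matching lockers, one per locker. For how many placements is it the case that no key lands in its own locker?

1854

!7 is the nearest integer to 7!/e.
7! = 5040, and 5040/e ≈ 1854.11, so !7 = 1854.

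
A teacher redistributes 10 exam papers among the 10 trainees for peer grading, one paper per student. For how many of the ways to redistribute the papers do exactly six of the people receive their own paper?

Choose which 6 of the 10 are fixed: C(10,6) = 210.
The other 4 form a derangement: !4 = 9.
Total: 210 × 9 = 1890.

1890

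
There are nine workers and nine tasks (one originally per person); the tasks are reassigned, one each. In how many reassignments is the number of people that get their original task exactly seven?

36

Choose which 7 of the 9 are fixed: C(9,7) = 36.
The remaining 2 must be deranged: !2 = 1.
Total: 36 × 1 = 36.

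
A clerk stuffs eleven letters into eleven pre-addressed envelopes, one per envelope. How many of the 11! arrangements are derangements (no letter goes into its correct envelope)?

Use !n = n·!(n-1) + (-1)^n.
!11 = 11·1334961 - 1 = 14684570

14684570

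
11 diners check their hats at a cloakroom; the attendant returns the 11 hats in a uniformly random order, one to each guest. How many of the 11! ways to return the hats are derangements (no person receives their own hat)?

14684570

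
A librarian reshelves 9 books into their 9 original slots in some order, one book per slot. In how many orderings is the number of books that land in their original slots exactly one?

133497

Pick the single fixed position: C(9,1) = 9 ways.
The other 8 form a derangement: !8 = 14833.
Total: 9 × 14833 = 133497.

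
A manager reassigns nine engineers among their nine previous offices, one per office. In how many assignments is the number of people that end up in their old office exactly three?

22260

Pick the 3 fixed positions: C(9,3) = 84 ways.
The remaining 6 must be deranged: !6 = 265.
Total: 84 × 265 = 22260.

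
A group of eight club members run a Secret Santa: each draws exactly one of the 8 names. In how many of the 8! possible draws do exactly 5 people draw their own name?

112

Pick the 5 fixed positions: C(8,5) = 56 ways.
The remaining 3 must be deranged: !3 = 2.
Total: 56 × 2 = 112.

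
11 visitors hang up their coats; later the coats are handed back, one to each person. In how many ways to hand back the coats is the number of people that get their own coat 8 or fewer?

# with exactly i fixed is C(11,i)·!(11-i); sum over i=0..8:
  i=0: C(11,0)·!11 = 1·14684570 = 14684570
  i=1: C(11,1)·!10 = 11·1334961 = 14684571
  i=2: C(11,2)·!9 = 55·133496 = 7342280
  i=3: C(11,3)·!8 = 165·14833 = 2447445
  i=4: C(11,4)·!7 = 330·1854 = 611820
  i=5: C(11,5)·!6 = 462·265 = 122430
  i=6: C(11,6)·!5 = 462·44 = 20328
  i=7: C(11,7)·!4 = 330·9 = 2970
  i=8: C(11,8)·!3 = 165·2 = 330
Total = 39916744.

39916744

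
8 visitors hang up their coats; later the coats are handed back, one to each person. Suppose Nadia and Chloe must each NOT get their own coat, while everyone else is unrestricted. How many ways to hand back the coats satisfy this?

30960

Let A_j be the event that the j-th constrained one is fixed. By inclusion-exclusion over the 2 events:
Σ_{j=0}^{2} (-1)^j C(2,j)(8-j)!
= C(2,0)·8! - C(2,1)·7! + C(2,2)·6!
= 40320 - 10080 + 720
= 30960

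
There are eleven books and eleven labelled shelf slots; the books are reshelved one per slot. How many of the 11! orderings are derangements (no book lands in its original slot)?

Recurrence: !11 = 11·!10 + (-1)^11.
!11 = 11·1334961 - 1 = 14684570

14684570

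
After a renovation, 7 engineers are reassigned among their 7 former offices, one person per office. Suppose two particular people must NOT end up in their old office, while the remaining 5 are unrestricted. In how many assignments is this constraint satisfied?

3720

Let A_j be the event that the j-th constrained one is fixed. By inclusion-exclusion over the 2 events:
Σ_{j=0}^{2} (-1)^j C(2,j)(7-j)!
= C(2,0)·7! - C(2,1)·6! + C(2,2)·5!
= 5040 - 1440 + 120
= 3720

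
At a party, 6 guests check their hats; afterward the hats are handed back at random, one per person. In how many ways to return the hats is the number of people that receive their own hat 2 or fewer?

Sum C(6,i)·!(6-i) for i = 0..2:
  i=0: C(6,0)·!6 = 1·265 = 265
  i=1: C(6,1)·!5 = 6·44 = 264
  i=2: C(6,2)·!4 = 15·9 = 135
Total = 664.

664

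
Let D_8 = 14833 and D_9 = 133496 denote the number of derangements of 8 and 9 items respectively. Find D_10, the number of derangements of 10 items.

1334961

D_10 = (10-1)·(D_9 + D_8) = 9·(133496 + 14833) = 9·148329 = 1334961.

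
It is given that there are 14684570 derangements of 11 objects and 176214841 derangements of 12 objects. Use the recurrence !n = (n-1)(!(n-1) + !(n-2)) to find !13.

!13 = (13-1)·(!12 + !11) = 12·(176214841 + 14684570) = 12·190899411 = 2290792932.

2290792932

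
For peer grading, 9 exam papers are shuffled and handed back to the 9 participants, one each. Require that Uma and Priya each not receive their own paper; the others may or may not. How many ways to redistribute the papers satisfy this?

287280

Inclusion-exclusion on the 2 forbidden self-matches:
Σ_{j=0}^{2} (-1)^j C(2,j)(9-j)!
= C(2,0)·9! - C(2,1)·8! + C(2,2)·7!
= 362880 - 80640 + 5040
= 287280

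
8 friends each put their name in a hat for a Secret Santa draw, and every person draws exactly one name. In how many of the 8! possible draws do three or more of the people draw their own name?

# with exactly i fixed is C(8,i)·!(8-i); sum over i=3..8:
  i=3: C(8,3)·!5 = 56·44 = 2464
  i=4: C(8,4)·!4 = 70·9 = 630
  i=5: C(8,5)·!3 = 56·2 = 112
  i=6: C(8,6)·!2 = 28·1 = 28
  i=7: C(8,7)·!1 = 8·0 = 0
  i=8: C(8,8)·!0 = 1·1 = 1
Total = 3235.

3235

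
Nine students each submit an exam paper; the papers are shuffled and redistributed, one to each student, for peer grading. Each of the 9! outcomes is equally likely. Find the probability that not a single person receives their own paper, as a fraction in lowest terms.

16687/45360

Favorable outcomes: !9 = 133496.
Total outcomes: 9! = 362880.
Probability = 133496/362880 = 16687/45360.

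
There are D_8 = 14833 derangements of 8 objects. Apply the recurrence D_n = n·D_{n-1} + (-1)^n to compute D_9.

133496

D_9 = 9·14833 - 1 = 133496.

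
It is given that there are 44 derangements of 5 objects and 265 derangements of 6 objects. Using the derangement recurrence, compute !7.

!7 = (7-1)·(!6 + !5) = 6·(265 + 44) = 6·309 = 1854.

1854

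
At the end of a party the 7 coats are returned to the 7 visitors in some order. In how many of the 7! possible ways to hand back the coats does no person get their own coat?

1854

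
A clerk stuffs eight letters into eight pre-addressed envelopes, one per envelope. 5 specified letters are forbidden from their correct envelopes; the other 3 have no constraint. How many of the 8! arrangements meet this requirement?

21234

Let A_j be the event that the j-th constrained one is fixed. By inclusion-exclusion over the 5 events:
Σ_{j=0}^{5} (-1)^j C(5,j)(8-j)!
= C(5,0)·8! - C(5,1)·7! + C(5,2)·6! - C(5,3)·5! + C(5,4)·4! - C(5,5)·3!
= 40320 - 25200 + 7200 - 1200 + 120 - 6
= 21234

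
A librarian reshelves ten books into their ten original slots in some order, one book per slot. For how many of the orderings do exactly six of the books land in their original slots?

Choose which 6 of the 10 are fixed: C(10,6) = 210.
The other 4 form a derangement: !4 = 9.
Total: 210 × 9 = 1890.

1890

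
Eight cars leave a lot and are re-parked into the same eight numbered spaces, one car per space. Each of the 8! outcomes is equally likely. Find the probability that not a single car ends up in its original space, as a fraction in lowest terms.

Favorable outcomes: !8 = 14833.
Total outcomes: 8! = 40320.
Probability = 14833/40320 = 2119/5760.

2119/5760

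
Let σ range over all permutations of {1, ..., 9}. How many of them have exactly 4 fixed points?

5544

Choose which 4 of the 9 are fixed: C(9,4) = 126.
The other 5 form a derangement: !5 = 44.
Total: 126 × 44 = 5544.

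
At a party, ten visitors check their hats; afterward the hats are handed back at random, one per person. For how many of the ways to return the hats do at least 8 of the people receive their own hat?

46

# with exactly i fixed is C(10,i)·!(10-i); sum over i=8..10:
  i=8: C(10,8)·!2 = 45·1 = 45
  i=9: C(10,9)·!1 = 10·0 = 0
  i=10: C(10,10)·!0 = 1·1 = 1
Total = 46.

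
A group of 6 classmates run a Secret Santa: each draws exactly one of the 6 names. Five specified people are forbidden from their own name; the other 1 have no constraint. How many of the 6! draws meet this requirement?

309

Inclusion-exclusion on the 5 forbidden self-matches:
Σ_{j=0}^{5} (-1)^j C(5,j)(6-j)!
= C(5,0)·6! - C(5,1)·5! + C(5,2)·4! - C(5,3)·3! + C(5,4)·2! - C(5,5)·1!
= 720 - 600 + 240 - 60 + 10 - 1
= 309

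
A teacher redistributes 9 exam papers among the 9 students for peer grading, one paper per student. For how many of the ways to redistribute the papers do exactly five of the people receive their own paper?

1134

Choose which 5 of the 9 are fixed: C(9,5) = 126.
The other 4 form a derangement: !4 = 9.
Total: 126 × 9 = 1134.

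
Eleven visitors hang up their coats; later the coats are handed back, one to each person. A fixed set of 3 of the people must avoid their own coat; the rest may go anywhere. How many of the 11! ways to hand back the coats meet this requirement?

30078720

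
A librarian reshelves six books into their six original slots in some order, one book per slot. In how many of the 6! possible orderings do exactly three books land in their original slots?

Pick the 3 fixed positions: C(6,3) = 20 ways.
The remaining 3 must be deranged: !3 = 2.
Total: 20 × 2 = 40.

40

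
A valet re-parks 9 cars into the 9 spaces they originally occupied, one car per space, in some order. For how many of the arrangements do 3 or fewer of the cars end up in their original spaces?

# with exactly i fixed is C(9,i)·!(9-i); sum over i=0..3:
  i=0: C(9,0)·!9 = 1·133496 = 133496
  i=1: C(9,1)·!8 = 9·14833 = 133497
  i=2: C(9,2)·!7 = 36·1854 = 66744
  i=3: C(9,3)·!6 = 84·265 = 22260
Total = 355997.

355997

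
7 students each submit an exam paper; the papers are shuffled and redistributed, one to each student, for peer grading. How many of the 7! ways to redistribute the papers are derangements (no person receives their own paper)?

Recurrence: !7 = 6·(!6 + !5).
!7 = 6·(265 + 44) = 6·309 = 1854

1854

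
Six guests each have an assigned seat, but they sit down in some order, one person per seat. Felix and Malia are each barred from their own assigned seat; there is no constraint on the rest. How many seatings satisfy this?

504

Let A_j be the event that the j-th constrained one is fixed. By inclusion-exclusion over the 2 events:
Σ_{j=0}^{2} (-1)^j C(2,j)(6-j)!
= C(2,0)·6! - C(2,1)·5! + C(2,2)·4!
= 720 - 240 + 24
= 504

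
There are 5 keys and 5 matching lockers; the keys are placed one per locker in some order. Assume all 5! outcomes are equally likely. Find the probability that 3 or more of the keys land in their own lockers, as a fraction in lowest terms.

Favorable outcomes: Σ_{i≥3} C(5,i)·!(5-i) = 10·1 + 5·0 + 1·1 = 11.
Total outcomes: 5! = 120.
Probability = 11/120 = 11/120.

11/120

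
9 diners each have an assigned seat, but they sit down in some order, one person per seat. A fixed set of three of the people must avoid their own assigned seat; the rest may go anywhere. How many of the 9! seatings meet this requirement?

Inclusion-exclusion on the 3 forbidden self-matches:
Σ_{j=0}^{3} (-1)^j C(3,j)(9-j)!
= C(3,0)·9! - C(3,1)·8! + C(3,2)·7! - C(3,3)·6!
= 362880 - 120960 + 15120 - 720
= 256320

256320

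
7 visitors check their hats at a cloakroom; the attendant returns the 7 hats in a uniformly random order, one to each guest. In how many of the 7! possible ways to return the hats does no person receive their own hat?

1854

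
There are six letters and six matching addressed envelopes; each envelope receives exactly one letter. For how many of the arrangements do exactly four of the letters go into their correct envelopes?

Choose which 4 of the 6 are fixed: C(6,4) = 15.
The remaining 2 must be deranged: !2 = 1.
Total: 15 × 1 = 15.

15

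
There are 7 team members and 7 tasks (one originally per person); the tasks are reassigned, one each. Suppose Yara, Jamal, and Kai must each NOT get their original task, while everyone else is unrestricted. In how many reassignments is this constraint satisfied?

Let A_j be the event that the j-th constrained one is fixed. By inclusion-exclusion over the 3 events:
Σ_{j=0}^{3} (-1)^j C(3,j)(7-j)!
= C(3,0)·7! - C(3,1)·6! + C(3,2)·5! - C(3,3)·4!
= 5040 - 2160 + 360 - 24
= 3216

3216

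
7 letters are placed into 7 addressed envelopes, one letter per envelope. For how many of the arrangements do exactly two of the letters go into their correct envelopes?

924

Choose which 2 of the 7 are fixed: C(7,2) = 21.
The other 5 form a derangement: !5 = 44.
Total: 21 × 44 = 924.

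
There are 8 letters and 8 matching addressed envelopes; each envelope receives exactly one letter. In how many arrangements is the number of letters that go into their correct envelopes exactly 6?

28

Choose which 6 of the 8 are fixed: C(8,6) = 28.
The other 2 form a derangement: !2 = 1.
Total: 28 × 1 = 28.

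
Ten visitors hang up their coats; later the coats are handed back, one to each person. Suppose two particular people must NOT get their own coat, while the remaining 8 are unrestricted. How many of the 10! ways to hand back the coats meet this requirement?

Inclusion-exclusion on the 2 forbidden self-matches:
Σ_{j=0}^{2} (-1)^j C(2,j)(10-j)!
= C(2,0)·10! - C(2,1)·9! + C(2,2)·8!
= 3628800 - 725760 + 40320
= 2943360

2943360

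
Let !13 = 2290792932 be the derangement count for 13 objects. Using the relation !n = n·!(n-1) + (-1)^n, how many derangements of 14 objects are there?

32071101049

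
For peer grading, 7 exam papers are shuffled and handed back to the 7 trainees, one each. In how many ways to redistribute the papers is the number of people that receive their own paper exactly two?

924

Choose which 2 of the 7 are fixed: C(7,2) = 21.
The other 5 form a derangement: !5 = 44.
Total: 21 × 44 = 924.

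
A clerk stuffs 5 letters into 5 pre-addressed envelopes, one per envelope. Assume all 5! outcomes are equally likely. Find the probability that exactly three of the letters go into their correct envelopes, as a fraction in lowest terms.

Favorable outcomes: C(5,3)·!2 = 10·1 = 10.
Total outcomes: 5! = 120.
Probability = 10/120 = 1/12.

1/12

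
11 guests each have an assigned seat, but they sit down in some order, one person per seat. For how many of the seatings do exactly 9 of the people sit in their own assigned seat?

Choose which 9 of the 11 are fixed: C(11,9) = 55.
The remaining 2 must be deranged: !2 = 1.
Total: 55 × 1 = 55.

55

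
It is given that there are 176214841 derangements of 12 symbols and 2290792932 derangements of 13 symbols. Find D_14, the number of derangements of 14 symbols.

32071101049

D_14 = (14-1)·(D_13 + D_12) = 13·(2290792932 + 176214841) = 13·2467007773 = 32071101049.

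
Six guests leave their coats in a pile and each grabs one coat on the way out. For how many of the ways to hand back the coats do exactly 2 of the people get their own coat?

Choose which 2 of the 6 are fixed: C(6,2) = 15.
The remaining 4 must be deranged: !4 = 9.
Total: 15 × 9 = 135.

135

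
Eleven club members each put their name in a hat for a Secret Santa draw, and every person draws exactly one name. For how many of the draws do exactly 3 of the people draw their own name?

Pick the 3 fixed positions: C(11,3) = 165 ways.
The other 8 form a derangement: !8 = 14833.
Total: 165 × 14833 = 2447445.

2447445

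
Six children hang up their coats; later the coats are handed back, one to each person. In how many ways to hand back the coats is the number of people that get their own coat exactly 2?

135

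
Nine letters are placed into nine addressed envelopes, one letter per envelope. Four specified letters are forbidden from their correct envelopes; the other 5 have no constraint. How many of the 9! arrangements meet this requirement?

229080

Inclusion-exclusion on the 4 forbidden self-matches:
Σ_{j=0}^{4} (-1)^j C(4,j)(9-j)!
= C(4,0)·9! - C(4,1)·8! + C(4,2)·7! - C(4,3)·6! + C(4,4)·5!
= 362880 - 161280 + 30240 - 2880 + 120
= 229080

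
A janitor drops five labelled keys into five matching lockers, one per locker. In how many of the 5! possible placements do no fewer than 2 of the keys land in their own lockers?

31

# with exactly i fixed is C(5,i)·!(5-i); sum over i=2..5:
  i=2: C(5,2)·!3 = 10·2 = 20
  i=3: C(5,3)·!2 = 10·1 = 10
  i=4: C(5,4)·!1 = 5·0 = 0
  i=5: C(5,5)·!0 = 1·1 = 1
Total = 31.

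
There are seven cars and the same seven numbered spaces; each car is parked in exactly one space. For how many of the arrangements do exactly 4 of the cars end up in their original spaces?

Choose which 4 of the 7 are fixed: C(7,4) = 35.
The other 3 form a derangement: !3 = 2.
Total: 35 × 2 = 70.

70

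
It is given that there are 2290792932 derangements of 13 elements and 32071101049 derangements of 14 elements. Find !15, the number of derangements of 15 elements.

!15 = (15-1)·(!14 + !13) = 14·(32071101049 + 2290792932) = 14·34361893981 = 481066515734.

481066515734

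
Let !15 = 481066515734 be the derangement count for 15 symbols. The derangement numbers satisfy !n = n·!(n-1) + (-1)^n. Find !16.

7697064251745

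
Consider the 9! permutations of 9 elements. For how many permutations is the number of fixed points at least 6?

# with exactly i fixed is C(9,i)·!(9-i); sum over i=6..9:
  i=6: C(9,6)·!3 = 84·2 = 168
  i=7: C(9,7)·!2 = 36·1 = 36
  i=8: C(9,8)·!1 = 9·0 = 0
  i=9: C(9,9)·!0 = 1·1 = 1
Total = 205.

205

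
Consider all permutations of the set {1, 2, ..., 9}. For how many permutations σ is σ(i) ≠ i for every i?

!9 = 9! · Σ_{k=0}^{9} (-1)^k/k!
= 9! - 9!/1! + 9!/2! - 9!/3! + 9!/4! - 9!/5! + 9!/6! - 9!/7! + 9!/8! - 9!/9!
= 362880 - 362880 + 181440 - 60480 + 15120 - 3024 + 504 - 72 + 9 - 1
= 133496

133496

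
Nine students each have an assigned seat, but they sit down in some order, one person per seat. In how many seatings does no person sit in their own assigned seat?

133496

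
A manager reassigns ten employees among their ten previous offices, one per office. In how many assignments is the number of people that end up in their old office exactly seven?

240

Choose which 7 of the 10 are fixed: C(10,7) = 120.
The other 3 form a derangement: !3 = 2.
Total: 120 × 2 = 240.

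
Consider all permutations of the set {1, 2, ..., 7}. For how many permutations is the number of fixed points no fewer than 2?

1331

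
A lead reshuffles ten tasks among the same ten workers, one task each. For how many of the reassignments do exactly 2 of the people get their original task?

667485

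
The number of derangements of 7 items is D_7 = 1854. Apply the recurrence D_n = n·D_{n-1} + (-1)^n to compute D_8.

14833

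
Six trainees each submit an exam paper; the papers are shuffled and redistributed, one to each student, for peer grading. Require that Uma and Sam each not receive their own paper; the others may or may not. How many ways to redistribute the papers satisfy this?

Let A_j be the event that the j-th constrained one is fixed. By inclusion-exclusion over the 2 events:
Σ_{j=0}^{2} (-1)^j C(2,j)(6-j)!
= C(2,0)·6! - C(2,1)·5! + C(2,2)·4!
= 720 - 240 + 24
= 504

504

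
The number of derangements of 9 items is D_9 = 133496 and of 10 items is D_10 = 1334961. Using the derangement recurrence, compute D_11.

14684570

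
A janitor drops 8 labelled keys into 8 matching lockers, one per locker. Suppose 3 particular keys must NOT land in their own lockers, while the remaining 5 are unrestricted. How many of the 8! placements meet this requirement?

27240

Inclusion-exclusion on the 3 forbidden self-matches:
Σ_{j=0}^{3} (-1)^j C(3,j)(8-j)!
= C(3,0)·8! - C(3,1)·7! + C(3,2)·6! - C(3,3)·5!
= 40320 - 15120 + 2160 - 120
= 27240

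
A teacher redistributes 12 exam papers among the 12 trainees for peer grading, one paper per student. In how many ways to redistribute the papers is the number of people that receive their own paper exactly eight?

Choose which 8 of the 12 are fixed: C(12,8) = 495.
The other 4 form a derangement: !4 = 9.
Total: 495 × 9 = 4455.

4455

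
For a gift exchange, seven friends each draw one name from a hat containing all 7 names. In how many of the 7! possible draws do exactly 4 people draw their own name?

70

Pick the 4 fixed positions: C(7,4) = 35 ways.
The other 3 form a derangement: !3 = 2.
Total: 35 × 2 = 70.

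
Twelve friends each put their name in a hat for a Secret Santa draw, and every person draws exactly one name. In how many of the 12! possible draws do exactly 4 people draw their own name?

Pick the 4 fixed positions: C(12,4) = 495 ways.
The remaining 8 must be deranged: !8 = 14833.
Total: 495 × 14833 = 7342335.

7342335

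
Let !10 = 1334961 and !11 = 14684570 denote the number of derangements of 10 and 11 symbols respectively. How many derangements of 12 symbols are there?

176214841

!12 = (12-1)·(!11 + !10) = 11·(14684570 + 1334961) = 11·16019531 = 176214841.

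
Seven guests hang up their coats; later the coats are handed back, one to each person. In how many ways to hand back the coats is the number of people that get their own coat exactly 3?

315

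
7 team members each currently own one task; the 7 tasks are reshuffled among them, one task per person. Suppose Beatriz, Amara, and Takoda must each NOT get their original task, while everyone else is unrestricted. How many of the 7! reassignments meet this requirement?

Inclusion-exclusion on the 3 forbidden self-matches:
Σ_{j=0}^{3} (-1)^j C(3,j)(7-j)!
= C(3,0)·7! - C(3,1)·6! + C(3,2)·5! - C(3,3)·4!
= 5040 - 2160 + 360 - 24
= 3216

3216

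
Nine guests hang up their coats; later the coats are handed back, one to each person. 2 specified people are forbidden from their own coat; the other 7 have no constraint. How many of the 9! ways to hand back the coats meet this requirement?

Inclusion-exclusion on the 2 forbidden self-matches:
Σ_{j=0}^{2} (-1)^j C(2,j)(9-j)!
= C(2,0)·9! - C(2,1)·8! + C(2,2)·7!
= 362880 - 80640 + 5040
= 287280

287280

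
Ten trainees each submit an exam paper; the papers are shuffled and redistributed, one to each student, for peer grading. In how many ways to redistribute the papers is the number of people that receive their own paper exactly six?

1890

Pick the 6 fixed positions: C(10,6) = 210 ways.
The other 4 form a derangement: !4 = 9.
Total: 210 × 9 = 1890.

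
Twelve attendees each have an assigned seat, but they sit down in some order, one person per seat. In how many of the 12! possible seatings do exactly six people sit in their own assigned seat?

Pick the 6 fixed positions: C(12,6) = 924 ways.
The remaining 6 must be deranged: !6 = 265.
Total: 924 × 265 = 244860.

244860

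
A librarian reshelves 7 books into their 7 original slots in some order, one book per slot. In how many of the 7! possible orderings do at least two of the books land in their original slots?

# with exactly i fixed is C(7,i)·!(7-i); sum over i=2..7:
  i=2: C(7,2)·!5 = 21·44 = 924
  i=3: C(7,3)·!4 = 35·9 = 315
  i=4: C(7,4)·!3 = 35·2 = 70
  i=5: C(7,5)·!2 = 21·1 = 21
  i=6: C(7,6)·!1 = 7·0 = 0
  i=7: C(7,7)·!0 = 1·1 = 1
Total = 1331.

1331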